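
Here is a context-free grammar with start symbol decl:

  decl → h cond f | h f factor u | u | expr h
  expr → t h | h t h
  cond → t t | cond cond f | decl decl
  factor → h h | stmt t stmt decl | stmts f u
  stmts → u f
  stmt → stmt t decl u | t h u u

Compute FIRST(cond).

{ h, t, u }

cond → t t contributes {t}.
From cond → cond cond f: add FIRST(cond) = { h, t, u }.
From cond → decl decl: add FIRST(decl) = { h, t, u }.
Union: FIRST(cond) = { h, t, u }.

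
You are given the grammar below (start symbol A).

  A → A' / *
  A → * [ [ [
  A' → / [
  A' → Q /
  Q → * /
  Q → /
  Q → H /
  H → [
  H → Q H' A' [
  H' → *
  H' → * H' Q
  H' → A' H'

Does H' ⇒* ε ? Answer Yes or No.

No nonterminal in this grammar is nullable.
No production of H' has an RHS whose symbols are all nullable, so H' is not nullable.

No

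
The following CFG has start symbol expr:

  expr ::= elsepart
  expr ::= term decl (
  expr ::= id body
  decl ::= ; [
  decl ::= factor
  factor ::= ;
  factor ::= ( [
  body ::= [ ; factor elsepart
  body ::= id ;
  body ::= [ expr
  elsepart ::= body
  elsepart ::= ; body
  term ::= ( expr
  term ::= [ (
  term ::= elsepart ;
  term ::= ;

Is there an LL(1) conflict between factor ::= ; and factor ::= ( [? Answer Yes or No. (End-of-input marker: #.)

FIRST(;) = { ; } and FIRST(( [) = { ( }.
The FIRST sets are disjoint and neither alternative is nullable — no conflict.

No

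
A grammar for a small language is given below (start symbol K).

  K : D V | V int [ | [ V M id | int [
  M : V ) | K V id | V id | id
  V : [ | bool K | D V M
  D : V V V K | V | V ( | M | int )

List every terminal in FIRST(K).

From K : D V: add FIRST(D) = { [, bool, id, int }.
From K : V int [: add FIRST(V) = { [, bool, id, int }.
K : [ V M id contributes {[}.
K : int [ contributes {int}.
Union: FIRST(K) = { [, bool, id, int }.

{ [, bool, id, int }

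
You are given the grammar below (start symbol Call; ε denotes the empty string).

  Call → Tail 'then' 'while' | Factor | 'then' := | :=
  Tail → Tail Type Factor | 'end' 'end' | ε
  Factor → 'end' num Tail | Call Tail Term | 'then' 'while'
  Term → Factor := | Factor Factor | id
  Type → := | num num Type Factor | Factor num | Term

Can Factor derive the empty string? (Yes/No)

Nullable nonterminals: Tail.
No production of Factor has an RHS whose symbols are all nullable, so Factor is not nullable.

No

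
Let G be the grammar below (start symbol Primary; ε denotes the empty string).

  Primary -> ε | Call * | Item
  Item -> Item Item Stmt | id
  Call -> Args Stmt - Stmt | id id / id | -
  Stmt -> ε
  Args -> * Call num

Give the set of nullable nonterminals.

{ Primary, Stmt }

Directly nullable (have an ε-production): Primary, Stmt.
No other nonterminal has a production whose RHS symbols are all nullable.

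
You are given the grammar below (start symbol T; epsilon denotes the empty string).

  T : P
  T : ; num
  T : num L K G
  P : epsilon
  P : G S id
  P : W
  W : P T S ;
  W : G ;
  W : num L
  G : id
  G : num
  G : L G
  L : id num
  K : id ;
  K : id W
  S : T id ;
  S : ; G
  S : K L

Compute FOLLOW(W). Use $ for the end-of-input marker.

In P : W: W is at the end, add FOLLOW(P) = { $, ;, id, num }.
In K : id W: W is at the end, add FOLLOW(K) = { id, num }.
Union: FOLLOW(W) = { $, ;, id, num }.

{ $, ;, id, num }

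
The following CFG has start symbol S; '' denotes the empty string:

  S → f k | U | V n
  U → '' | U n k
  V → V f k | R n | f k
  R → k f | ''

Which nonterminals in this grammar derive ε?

Directly nullable (have an ''-production): U, R.
S → U with every symbol nullable, so S is nullable.
No other nonterminal has a production whose RHS symbols are all nullable.

{ R, S, U }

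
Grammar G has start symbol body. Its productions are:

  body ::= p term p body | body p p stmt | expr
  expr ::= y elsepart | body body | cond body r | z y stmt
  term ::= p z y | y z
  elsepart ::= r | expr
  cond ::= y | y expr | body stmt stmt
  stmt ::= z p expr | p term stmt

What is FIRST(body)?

{ p, y, z }

body ::= p term p body contributes {p}.
From body ::= body p p stmt: add FIRST(body) = { p, y, z }.
From body ::= expr: add FIRST(expr) = { p, y, z }.
Union: FIRST(body) = { p, y, z }.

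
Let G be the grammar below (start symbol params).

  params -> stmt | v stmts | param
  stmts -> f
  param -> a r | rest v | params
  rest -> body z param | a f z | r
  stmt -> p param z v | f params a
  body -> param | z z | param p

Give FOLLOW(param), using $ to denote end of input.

{ $, a, p, v, z }

In params -> param: param is at the end, add FOLLOW(params) = { $, a, p, v, z }.
In rest -> body z param: param is at the end, add FOLLOW(rest) = { v }.
In stmt -> p param z v: add FIRST(z v) = { z }.
In body -> param: param is at the end, add FOLLOW(body) = { z }.
In body -> param p: add FIRST(p) = { p }.
Union: FOLLOW(param) = { $, a, p, v, z }.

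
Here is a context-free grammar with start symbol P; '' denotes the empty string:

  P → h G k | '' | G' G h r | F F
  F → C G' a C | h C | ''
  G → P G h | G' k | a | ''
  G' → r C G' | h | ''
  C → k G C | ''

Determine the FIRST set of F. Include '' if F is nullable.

{ a, h, k, r, '' }

From F → C G' a C: C, G' nullable, take FIRST(C) ∪ FIRST(G') ∪ {a} = { a, h, k, r }.
F → h C contributes {h}.
F → '' contributes ''.
Union: FIRST(F) = { a, h, k, r, '' }.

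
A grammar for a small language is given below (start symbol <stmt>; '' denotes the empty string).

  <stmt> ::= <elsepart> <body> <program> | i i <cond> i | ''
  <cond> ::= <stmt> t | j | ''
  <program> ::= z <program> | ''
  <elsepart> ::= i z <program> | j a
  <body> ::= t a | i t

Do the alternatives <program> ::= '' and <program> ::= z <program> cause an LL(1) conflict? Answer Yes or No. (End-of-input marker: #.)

No

FIRST('') = { '' } and FIRST(z <program>) = { z }.
The first is nullable but FOLLOW(<program>) = { #, i, t } is disjoint from FIRST of the second.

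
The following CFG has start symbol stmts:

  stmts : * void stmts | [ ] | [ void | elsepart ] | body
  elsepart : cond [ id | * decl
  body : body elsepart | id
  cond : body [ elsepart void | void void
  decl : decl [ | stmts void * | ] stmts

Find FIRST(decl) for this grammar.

From decl : decl [: add FIRST(decl) = { *, [, ], id, void }.
From decl : stmts void *: add FIRST(stmts) = { *, [, id, void }.
decl : ] stmts contributes {]}.
Union: FIRST(decl) = { *, [, ], id, void }.

{ *, [, ], id, void }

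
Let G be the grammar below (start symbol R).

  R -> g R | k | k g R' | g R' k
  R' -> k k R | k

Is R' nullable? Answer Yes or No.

No nonterminal in this grammar is nullable.
No production of R' has an RHS whose symbols are all nullable, so R' is not nullable.

No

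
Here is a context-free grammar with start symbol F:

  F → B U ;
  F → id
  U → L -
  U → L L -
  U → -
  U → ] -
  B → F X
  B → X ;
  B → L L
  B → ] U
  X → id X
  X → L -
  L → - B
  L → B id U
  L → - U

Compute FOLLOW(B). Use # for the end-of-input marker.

{ -, ], id }

In F → B U ;: add FIRST(U ;) = { -, ], id }.
In L → - B: B is at the end, add FOLLOW(L) = { -, ], id }.
In L → B id U: add FIRST(id U) = { id }.
Union: FOLLOW(B) = { -, ], id }.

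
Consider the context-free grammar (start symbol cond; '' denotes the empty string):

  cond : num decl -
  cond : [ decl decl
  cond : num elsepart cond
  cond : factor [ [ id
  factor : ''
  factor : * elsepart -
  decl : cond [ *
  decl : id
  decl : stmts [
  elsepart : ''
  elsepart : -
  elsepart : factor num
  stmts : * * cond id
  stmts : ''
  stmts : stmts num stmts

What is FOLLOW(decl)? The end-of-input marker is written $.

In cond : num decl -: add FIRST(-) = { - }.
In cond : [ decl decl: add FIRST(decl) = { *, [, id, num }.
In cond : [ decl decl: decl is at the end, add FOLLOW(cond) = { $, [, id }.
Union: FOLLOW(decl) = { $, *, -, [, id, num }.

{ $, *, -, [, id, num }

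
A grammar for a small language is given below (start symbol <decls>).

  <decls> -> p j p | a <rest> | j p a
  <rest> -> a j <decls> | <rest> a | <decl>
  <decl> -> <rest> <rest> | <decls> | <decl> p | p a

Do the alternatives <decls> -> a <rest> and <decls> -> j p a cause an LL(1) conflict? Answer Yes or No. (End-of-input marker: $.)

No

FIRST(a <rest>) = { a } and FIRST(j p a) = { j }.
The FIRST sets are disjoint and neither alternative is nullable — no conflict.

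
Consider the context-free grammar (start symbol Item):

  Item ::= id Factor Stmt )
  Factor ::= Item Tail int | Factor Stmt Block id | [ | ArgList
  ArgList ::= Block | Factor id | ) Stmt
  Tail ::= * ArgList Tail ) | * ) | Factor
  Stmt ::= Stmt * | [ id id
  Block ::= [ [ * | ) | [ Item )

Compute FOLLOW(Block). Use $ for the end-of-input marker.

In Factor ::= Factor Stmt Block id: add FIRST(id) = { id }.
In ArgList ::= Block: Block is at the end, add FOLLOW(ArgList) = { ), *, [, id, int }.
Union: FOLLOW(Block) = { ), *, [, id, int }.

{ ), *, [, id, int }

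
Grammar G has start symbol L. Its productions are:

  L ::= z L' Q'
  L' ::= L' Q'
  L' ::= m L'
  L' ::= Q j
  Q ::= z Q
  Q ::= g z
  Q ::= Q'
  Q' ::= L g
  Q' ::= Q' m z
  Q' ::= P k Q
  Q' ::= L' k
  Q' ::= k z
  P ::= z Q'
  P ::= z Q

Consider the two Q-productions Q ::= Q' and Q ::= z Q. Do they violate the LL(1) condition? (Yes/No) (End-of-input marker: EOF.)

FIRST(Q') = { g, k, m, z } and FIRST(z Q) = { z }.
Both contain z, so the two alternatives are not disjoint — LL(1) conflict.

Yes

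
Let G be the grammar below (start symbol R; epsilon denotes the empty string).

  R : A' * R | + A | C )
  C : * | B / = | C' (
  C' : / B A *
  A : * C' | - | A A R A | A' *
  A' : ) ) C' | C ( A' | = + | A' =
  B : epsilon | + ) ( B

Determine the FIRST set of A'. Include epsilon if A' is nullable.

A' : ) ) C' contributes {)}.
From A' : C ( A': add FIRST(C) = { *, +, / }.
A' : = + contributes {=}.
From A' : A' =: add FIRST(A') = { ), *, +, /, = }.
Union: FIRST(A') = { ), *, +, /, = }.

{ ), *, +, /, = }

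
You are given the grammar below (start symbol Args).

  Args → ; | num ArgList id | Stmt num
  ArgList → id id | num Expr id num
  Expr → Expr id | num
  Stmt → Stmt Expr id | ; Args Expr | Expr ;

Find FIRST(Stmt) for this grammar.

From Stmt → Stmt Expr id: add FIRST(Stmt) = { ;, num }.
Stmt → ; Args Expr contributes {;}.
From Stmt → Expr ;: add FIRST(Expr) = { num }.
Union: FIRST(Stmt) = { ;, num }.

{ ;, num }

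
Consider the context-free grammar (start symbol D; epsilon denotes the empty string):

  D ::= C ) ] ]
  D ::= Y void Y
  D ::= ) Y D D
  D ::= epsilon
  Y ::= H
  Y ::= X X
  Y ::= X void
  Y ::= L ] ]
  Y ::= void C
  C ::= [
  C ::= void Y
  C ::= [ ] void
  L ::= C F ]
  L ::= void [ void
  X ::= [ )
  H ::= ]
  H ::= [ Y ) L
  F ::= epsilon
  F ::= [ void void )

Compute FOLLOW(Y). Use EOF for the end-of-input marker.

In D ::= Y void Y: add FIRST(void Y) = { void }.
In D ::= Y void Y: Y is at the end, add FOLLOW(D) = { EOF, ), [, ], void }.
In D ::= ) Y D D: add FIRST(D D)\{epsilon} = { ), [, ], void }.
  Since D D is nullable, also add FOLLOW(D) = { EOF, ), [, ], void }.
In C ::= void Y: Y is at the end, add FOLLOW(C) = { EOF, ), [, ], void }.
In H ::= [ Y ) L: add FIRST() L) = { ) }.
Union: FOLLOW(Y) = { EOF, ), [, ], void }.

{ EOF, ), [, ], void }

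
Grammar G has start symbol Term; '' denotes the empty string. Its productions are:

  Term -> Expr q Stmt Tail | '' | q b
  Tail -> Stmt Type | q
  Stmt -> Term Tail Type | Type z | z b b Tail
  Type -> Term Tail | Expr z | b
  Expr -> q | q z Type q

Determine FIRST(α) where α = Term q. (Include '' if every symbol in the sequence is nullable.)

{ q }

Add FIRST(Term)\{''} = { q }; Term is nullable, continue.
q is a terminal; add {q} and stop.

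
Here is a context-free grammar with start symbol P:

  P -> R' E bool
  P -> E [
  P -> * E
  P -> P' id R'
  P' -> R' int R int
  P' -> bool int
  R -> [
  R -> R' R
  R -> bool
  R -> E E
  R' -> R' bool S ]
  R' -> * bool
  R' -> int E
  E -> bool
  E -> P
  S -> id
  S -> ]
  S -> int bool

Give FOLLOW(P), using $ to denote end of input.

P is the start symbol, so $ ∈ FOLLOW(P).
In E -> P: P is at the end, add FOLLOW(E) = { $, *, [, bool, int }.
Union: FOLLOW(P) = { $, *, [, bool, int }.

{ $, *, [, bool, int }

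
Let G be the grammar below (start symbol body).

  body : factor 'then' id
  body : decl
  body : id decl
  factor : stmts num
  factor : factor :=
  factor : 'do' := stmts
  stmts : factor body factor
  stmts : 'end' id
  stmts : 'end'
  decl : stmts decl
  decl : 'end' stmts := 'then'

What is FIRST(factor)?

{ 'do', 'end' }

From factor : stmts num: add FIRST(stmts) = { 'do', 'end' }.
From factor : factor :=: add FIRST(factor) = { 'do', 'end' }.
factor : 'do' := stmts contributes {'do'}.
Union: FIRST(factor) = { 'do', 'end' }.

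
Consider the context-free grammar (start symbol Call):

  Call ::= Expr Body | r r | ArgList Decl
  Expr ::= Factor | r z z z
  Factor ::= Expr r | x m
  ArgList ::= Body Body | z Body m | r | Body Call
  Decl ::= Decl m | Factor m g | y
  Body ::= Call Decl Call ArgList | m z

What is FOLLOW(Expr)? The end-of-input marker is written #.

In Call ::= Expr Body: add FIRST(Body) = { m, r, x, z }.
In Factor ::= Expr r: add FIRST(r) = { r }.
Union: FOLLOW(Expr) = { m, r, x, z }.

{ m, r, x, z }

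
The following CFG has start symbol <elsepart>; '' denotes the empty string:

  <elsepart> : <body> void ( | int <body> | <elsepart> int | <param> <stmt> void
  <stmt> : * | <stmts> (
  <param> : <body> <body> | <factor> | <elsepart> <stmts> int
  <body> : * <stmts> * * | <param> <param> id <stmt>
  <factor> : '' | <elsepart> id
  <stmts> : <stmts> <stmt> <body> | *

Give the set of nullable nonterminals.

{ <factor>, <param> }

Directly nullable (have an ''-production): <factor>.
<param> : <factor> with every symbol nullable, so <param> is nullable.
No other nonterminal has a production whose RHS symbols are all nullable.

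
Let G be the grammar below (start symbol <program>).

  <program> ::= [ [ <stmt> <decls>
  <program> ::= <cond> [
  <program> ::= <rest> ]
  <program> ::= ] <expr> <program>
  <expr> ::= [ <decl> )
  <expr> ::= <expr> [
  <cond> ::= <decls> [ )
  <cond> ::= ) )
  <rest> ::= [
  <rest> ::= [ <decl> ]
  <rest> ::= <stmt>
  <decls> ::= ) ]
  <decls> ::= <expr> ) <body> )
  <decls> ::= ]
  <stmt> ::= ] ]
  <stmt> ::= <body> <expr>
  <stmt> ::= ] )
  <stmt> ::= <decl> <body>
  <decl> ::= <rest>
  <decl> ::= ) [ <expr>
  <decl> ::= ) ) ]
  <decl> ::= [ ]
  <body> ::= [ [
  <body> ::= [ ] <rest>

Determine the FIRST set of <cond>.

{ ), [, ] }

From <cond> ::= <decls> [ ): add FIRST(<decls>) = { ), [, ] }.
<cond> ::= ) ) contributes {)}.
Union: FIRST(<cond>) = { ), [, ] }.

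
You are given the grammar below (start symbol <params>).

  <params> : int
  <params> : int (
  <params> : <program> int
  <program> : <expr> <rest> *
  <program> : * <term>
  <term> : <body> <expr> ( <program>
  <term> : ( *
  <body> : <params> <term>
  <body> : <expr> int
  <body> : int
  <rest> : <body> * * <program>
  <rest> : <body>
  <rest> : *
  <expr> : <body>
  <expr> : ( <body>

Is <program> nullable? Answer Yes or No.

No nonterminal in this grammar is nullable.
No production of <program> has an RHS whose symbols are all nullable, so <program> is not nullable.

No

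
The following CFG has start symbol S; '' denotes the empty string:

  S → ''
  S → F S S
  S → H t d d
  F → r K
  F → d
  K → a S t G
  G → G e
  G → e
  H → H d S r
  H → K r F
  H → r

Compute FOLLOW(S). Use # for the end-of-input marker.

{ #, a, d, r, t }

S is the start symbol, so # ∈ FOLLOW(S).
In S → F S S: add FIRST(S)\{''} = { a, d, r }.
  Since S is nullable, also add FOLLOW(S) = { #, a, d, r, t }.
In S → F S S: S is at the end, add FOLLOW(S) = { #, a, d, r, t }.
In K → a S t G: add FIRST(t G) = { t }.
In H → H d S r: add FIRST(r) = { r }.
Union: FOLLOW(S) = { #, a, d, r, t }.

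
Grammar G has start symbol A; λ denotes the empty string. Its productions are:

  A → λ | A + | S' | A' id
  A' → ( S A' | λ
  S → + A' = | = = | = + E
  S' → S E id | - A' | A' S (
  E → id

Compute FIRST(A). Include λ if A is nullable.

A → λ contributes λ.
From A → A +: A nullable, take FIRST(A) ∪ {+} = { (, +, -, =, id }.
From A → S': add FIRST(S') = { (, +, -, = }.
From A → A' id: A' nullable, take FIRST(A') ∪ {id} = { (, id }.
Union: FIRST(A) = { (, +, -, =, id, λ }.

{ (, +, -, =, id, λ }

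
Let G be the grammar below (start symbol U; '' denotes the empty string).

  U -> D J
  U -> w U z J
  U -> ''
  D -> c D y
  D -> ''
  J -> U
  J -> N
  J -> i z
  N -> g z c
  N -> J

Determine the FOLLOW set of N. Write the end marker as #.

In J -> N: N is at the end, add FOLLOW(J) = { #, z }.
Union: FOLLOW(N) = { #, z }.

{ #, z }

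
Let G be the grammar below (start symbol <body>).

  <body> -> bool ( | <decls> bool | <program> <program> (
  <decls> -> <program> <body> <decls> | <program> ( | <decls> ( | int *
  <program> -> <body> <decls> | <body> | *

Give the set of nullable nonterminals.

{ } (none)

No nonterminal has an empty production or an RHS whose symbols are all nullable.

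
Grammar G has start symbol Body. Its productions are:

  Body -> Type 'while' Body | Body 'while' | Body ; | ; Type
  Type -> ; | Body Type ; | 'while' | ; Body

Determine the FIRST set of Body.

From Body -> Type 'while' Body: add FIRST(Type) = { 'while', ; }.
From Body -> Body 'while': add FIRST(Body) = { 'while', ; }.
From Body -> Body ;: add FIRST(Body) = { 'while', ; }.
Body -> ; Type contributes {;}.
Union: FIRST(Body) = { 'while', ; }.

{ 'while', ; }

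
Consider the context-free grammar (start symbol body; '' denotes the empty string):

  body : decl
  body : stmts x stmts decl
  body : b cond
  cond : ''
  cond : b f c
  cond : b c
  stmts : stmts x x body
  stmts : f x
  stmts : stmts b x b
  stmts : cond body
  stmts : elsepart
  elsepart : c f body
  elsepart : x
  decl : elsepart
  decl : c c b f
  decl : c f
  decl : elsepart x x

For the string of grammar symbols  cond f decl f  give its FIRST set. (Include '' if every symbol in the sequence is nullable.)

Add FIRST(cond)\{''} = { b }; cond is nullable, continue.
f is a terminal; add {f} and stop.

{ b, f }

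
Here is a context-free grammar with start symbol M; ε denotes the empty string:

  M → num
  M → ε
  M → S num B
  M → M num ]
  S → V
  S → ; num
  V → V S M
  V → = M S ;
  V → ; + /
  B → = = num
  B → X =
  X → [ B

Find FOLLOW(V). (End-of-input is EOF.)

{ ;, =, num }

In S → V: V is at the end, add FOLLOW(S) = { ;, =, num }.
In V → V S M: add FIRST(S M) = { ;, = }.
Union: FOLLOW(V) = { ;, =, num }.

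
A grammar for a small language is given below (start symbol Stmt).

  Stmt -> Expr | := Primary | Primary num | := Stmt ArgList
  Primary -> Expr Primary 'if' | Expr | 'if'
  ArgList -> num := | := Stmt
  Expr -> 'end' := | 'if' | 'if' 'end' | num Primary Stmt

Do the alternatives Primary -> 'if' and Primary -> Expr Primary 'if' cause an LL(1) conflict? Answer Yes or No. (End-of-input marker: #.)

Yes

FIRST('if') = { 'if' } and FIRST(Expr Primary 'if') = { 'end', 'if', num }.
Both contain 'if', so the two alternatives are not disjoint — LL(1) conflict.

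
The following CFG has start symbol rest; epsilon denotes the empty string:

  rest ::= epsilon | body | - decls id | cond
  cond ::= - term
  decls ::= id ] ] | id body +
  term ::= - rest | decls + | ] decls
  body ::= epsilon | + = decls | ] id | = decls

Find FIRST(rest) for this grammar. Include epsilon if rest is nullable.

rest ::= epsilon contributes epsilon.
From rest ::= body: add FIRST(body) = { +, =, ], epsilon } (including epsilon since body is nullable).
rest ::= - decls id contributes {-}.
From rest ::= cond: add FIRST(cond) = { - }.
Union: FIRST(rest) = { +, -, =, ], epsilon }.

{ +, -, =, ], epsilon }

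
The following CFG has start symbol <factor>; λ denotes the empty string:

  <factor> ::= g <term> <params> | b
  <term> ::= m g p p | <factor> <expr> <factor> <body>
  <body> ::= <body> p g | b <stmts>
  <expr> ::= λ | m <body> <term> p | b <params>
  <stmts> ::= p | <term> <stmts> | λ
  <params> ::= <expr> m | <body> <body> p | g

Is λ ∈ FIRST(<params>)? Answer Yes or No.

Nullable nonterminals: <expr>, <stmts>.
No production of <params> has an RHS whose symbols are all nullable, so <params> is not nullable.

No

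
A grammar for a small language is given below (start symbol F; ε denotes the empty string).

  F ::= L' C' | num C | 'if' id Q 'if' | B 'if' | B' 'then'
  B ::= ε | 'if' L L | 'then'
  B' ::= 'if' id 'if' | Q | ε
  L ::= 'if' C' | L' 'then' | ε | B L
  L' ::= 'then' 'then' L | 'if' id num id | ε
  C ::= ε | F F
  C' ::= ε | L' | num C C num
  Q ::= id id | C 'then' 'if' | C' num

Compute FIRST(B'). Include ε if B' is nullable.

B' ::= 'if' id 'if' contributes {'if'}.
From B' ::= Q: add FIRST(Q) = { 'if', 'then', id, num }.
B' ::= ε contributes ε.
Union: FIRST(B') = { 'if', 'then', id, num, ε }.

{ 'if', 'then', id, num, ε }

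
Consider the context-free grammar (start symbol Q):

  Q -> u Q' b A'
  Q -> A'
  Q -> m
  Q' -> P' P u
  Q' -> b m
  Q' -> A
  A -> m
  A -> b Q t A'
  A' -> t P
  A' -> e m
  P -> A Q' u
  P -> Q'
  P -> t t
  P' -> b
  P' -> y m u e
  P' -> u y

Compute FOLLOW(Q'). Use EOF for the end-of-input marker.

{ EOF, b, m, t, u, y }

In Q -> u Q' b A': add FIRST(b A') = { b }.
In P -> A Q' u: add FIRST(u) = { u }.
In P -> Q': Q' is at the end, add FOLLOW(P) = { EOF, b, m, t, u, y }.
Union: FOLLOW(Q') = { EOF, b, m, t, u, y }.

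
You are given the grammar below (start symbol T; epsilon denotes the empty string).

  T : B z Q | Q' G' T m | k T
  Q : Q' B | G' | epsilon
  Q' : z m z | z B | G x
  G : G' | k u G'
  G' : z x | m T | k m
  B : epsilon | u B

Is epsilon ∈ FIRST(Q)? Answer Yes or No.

Q has an epsilon-production, so Q ⇒ epsilon.

Yes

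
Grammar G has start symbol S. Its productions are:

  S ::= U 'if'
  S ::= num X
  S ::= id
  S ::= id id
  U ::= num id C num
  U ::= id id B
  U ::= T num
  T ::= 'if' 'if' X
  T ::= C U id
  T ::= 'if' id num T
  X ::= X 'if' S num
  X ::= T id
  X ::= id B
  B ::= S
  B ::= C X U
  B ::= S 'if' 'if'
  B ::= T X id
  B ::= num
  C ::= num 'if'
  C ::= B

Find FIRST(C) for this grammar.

{ 'if', id, num }

C ::= num 'if' contributes {num}.
From C ::= B: add FIRST(B) = { 'if', id, num }.
Union: FIRST(C) = { 'if', id, num }.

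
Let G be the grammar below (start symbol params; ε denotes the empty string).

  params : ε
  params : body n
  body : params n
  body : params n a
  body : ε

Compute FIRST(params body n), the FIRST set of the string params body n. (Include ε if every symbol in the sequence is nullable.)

{ n }

Add FIRST(params)\{ε} = { n }; params is nullable, continue.
Add FIRST(body)\{ε} = { n }; body is nullable, continue.
n is a terminal; add {n} and stop.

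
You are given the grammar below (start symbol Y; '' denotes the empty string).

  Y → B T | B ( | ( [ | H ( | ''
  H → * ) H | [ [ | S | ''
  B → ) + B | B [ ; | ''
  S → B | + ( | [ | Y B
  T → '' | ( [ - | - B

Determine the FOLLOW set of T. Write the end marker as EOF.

In Y → B T: T is at the end, add FOLLOW(Y) = { EOF, (, ), [ }.
Union: FOLLOW(T) = { EOF, (, ), [ }.

{ EOF, (, ), [ }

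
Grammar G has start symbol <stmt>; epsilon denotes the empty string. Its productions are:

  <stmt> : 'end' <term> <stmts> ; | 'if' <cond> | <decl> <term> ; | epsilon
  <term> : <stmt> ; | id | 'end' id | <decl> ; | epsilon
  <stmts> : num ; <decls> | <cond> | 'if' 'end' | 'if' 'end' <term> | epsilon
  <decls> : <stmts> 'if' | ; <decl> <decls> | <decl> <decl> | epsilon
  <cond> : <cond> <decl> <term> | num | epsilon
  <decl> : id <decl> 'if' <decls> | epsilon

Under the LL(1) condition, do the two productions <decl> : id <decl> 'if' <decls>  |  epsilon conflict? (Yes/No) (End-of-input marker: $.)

Yes

FIRST(id <decl> 'if' <decls>) = { id } and FIRST(epsilon) = { epsilon }.
The second alternative is nullable and FOLLOW(<decl>) = { $, 'end', 'if', ;, id, num } shares id with FIRST of the first — conflict.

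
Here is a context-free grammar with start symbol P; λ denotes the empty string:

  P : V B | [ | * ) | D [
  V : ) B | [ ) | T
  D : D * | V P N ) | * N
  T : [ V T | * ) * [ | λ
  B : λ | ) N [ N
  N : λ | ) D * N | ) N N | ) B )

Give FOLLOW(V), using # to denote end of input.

In P : V B: add FIRST(B)\{λ} = { ) }.
  Since B is nullable, also add FOLLOW(P) = { #, ) }.
In D : V P N ): add FIRST(P N )) = { ), *, [ }.
In T : [ V T: add FIRST(T)\{λ} = { *, [ }.
  Since T is nullable, also add FOLLOW(T) = { #, ), *, [ }.
Union: FOLLOW(V) = { #, ), *, [ }.

{ #, ), *, [ }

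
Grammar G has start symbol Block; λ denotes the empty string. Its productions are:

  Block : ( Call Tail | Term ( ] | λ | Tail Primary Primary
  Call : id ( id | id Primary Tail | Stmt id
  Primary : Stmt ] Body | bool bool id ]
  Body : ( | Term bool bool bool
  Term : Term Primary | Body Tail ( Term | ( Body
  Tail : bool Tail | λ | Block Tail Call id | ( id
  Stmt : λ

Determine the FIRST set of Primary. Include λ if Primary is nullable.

From Primary : Stmt ] Body: Stmt nullable, take FIRST(Stmt) ∪ {]} = { ] }.
Primary : bool bool id ] contributes {bool}.
Union: FIRST(Primary) = { ], bool }.

{ ], bool }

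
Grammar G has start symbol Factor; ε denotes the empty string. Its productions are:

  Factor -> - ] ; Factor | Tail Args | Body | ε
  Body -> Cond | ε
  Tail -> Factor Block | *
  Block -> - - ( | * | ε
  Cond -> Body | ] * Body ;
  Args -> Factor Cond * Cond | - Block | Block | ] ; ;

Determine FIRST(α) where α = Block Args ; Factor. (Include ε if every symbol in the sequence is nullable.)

Add FIRST(Block)\{ε} = { *, - }; Block is nullable, continue.
Add FIRST(Args)\{ε} = { *, -, ] }; Args is nullable, continue.
; is a terminal; add {;} and stop.

{ *, -, ;, ] }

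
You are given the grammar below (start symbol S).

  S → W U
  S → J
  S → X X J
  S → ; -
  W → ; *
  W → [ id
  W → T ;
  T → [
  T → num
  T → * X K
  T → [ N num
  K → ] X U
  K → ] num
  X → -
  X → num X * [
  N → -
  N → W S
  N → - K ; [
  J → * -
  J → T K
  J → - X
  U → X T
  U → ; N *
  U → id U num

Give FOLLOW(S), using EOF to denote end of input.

S is the start symbol, so EOF ∈ FOLLOW(S).
In N → W S: S is at the end, add FOLLOW(N) = { *, num }.
Union: FOLLOW(S) = { EOF, *, num }.

{ EOF, *, num }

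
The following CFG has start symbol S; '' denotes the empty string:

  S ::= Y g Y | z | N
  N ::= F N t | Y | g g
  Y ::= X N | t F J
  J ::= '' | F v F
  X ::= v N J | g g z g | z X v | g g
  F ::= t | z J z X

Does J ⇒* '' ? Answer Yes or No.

Yes

J has an ''-production, so J ⇒ ''.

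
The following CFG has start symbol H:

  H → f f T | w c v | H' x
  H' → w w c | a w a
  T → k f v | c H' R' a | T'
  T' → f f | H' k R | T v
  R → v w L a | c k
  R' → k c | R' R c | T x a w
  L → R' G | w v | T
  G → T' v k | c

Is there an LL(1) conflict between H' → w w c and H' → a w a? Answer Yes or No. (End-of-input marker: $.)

No

FIRST(w w c) = { w } and FIRST(a w a) = { a }.
The FIRST sets are disjoint and neither alternative is nullable — no conflict.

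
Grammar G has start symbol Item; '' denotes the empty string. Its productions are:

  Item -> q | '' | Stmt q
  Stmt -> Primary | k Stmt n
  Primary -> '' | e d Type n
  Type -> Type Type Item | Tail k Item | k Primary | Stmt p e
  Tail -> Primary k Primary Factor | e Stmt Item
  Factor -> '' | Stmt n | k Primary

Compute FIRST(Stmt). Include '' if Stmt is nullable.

From Stmt -> Primary: add FIRST(Primary) = { e, '' } (including '' since Primary is nullable).
Stmt -> k Stmt n contributes {k}.
Union: FIRST(Stmt) = { e, k, '' }.

{ e, k, '' }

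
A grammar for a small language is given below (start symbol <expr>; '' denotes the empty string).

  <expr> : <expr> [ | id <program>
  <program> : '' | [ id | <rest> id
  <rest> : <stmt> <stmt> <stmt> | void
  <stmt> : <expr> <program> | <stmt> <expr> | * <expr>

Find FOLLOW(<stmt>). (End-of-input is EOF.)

In <rest> : <stmt> <stmt> <stmt>: add FIRST(<stmt> <stmt>) = { *, id }.
In <rest> : <stmt> <stmt> <stmt>: add FIRST(<stmt>) = { *, id }.
In <rest> : <stmt> <stmt> <stmt>: <stmt> is at the end, add FOLLOW(<rest>) = { id }.
In <stmt> : <stmt> <expr>: add FIRST(<expr>) = { id }.
Union: FOLLOW(<stmt>) = { *, id }.

{ *, id }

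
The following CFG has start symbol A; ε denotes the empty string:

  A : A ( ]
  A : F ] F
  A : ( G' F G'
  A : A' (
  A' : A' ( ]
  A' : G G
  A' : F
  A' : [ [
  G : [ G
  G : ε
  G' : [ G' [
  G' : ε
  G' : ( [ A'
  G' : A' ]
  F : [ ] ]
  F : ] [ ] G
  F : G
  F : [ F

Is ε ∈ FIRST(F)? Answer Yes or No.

Yes

F : G and each of G is nullable, so F ⇒* ε.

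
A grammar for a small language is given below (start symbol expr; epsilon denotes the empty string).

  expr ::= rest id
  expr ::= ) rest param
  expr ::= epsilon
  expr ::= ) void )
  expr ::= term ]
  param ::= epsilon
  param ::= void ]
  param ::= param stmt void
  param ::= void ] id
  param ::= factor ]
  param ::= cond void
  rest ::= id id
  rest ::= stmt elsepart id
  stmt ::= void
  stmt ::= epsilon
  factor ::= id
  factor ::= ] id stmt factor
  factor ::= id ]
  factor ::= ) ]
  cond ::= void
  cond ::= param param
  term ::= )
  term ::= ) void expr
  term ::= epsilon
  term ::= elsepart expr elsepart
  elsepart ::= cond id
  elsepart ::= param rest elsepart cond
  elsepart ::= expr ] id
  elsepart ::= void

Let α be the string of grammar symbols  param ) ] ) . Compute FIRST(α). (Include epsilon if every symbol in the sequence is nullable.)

{ ), ], id, void }

Add FIRST(param)\{epsilon} = { ), ], id, void }; param is nullable, continue.
) is a terminal; add {)} and stop.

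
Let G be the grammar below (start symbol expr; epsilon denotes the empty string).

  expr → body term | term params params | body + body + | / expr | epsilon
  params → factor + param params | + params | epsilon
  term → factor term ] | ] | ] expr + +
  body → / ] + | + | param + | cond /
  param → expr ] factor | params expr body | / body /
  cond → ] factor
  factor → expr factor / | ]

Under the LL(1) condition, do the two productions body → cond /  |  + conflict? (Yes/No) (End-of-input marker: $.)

No

FIRST(cond /) = { ] } and FIRST(+) = { + }.
The FIRST sets are disjoint and neither alternative is nullable — no conflict.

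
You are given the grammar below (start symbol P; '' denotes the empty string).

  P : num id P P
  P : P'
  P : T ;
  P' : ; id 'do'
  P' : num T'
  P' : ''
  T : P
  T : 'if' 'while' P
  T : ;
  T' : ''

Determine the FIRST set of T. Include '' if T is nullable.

From T : P: add FIRST(P) = { 'if', ;, num, '' } (including '' since P is nullable).
T : 'if' 'while' P contributes {'if'}.
T : ; contributes {;}.
Union: FIRST(T) = { 'if', ;, num, '' }.

{ 'if', ;, num, '' }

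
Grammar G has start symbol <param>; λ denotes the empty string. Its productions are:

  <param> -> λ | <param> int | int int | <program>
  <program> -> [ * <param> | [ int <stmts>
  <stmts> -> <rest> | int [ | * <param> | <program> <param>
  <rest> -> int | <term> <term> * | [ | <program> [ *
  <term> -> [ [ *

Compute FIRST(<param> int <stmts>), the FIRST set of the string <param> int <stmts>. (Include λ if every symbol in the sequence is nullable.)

Add FIRST(<param>)\{λ} = { [, int }; <param> is nullable, continue.
int is a terminal; add {int} and stop.

{ [, int }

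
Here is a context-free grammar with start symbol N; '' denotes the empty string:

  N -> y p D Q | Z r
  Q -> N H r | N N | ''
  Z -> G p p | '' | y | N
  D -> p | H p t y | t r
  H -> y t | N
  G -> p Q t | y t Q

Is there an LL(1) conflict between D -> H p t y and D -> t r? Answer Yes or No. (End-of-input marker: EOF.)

No

FIRST(H p t y) = { p, r, y } and FIRST(t r) = { t }.
The FIRST sets are disjoint and neither alternative is nullable — no conflict.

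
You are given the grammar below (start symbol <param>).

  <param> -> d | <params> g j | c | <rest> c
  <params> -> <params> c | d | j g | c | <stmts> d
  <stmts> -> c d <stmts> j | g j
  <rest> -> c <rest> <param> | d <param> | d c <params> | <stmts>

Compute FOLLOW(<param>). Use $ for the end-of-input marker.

<param> is the start symbol, so $ ∈ FOLLOW(<param>).
In <rest> -> c <rest> <param>: <param> is at the end, add FOLLOW(<rest>) = { c, d, g, j }.
In <rest> -> d <param>: <param> is at the end, add FOLLOW(<rest>) = { c, d, g, j }.
Union: FOLLOW(<param>) = { $, c, d, g, j }.

{ $, c, d, g, j }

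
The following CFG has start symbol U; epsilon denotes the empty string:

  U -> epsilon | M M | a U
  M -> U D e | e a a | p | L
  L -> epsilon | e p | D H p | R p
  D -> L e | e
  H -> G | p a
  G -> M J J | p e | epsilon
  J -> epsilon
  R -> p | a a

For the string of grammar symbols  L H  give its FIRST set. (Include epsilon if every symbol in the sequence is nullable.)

Add FIRST(L)\{epsilon} = { a, e, p }; L is nullable, continue.
Add FIRST(H)\{epsilon} = { a, e, p }; H is nullable, continue.
Every symbol is nullable, so include epsilon.

{ a, e, p, epsilon }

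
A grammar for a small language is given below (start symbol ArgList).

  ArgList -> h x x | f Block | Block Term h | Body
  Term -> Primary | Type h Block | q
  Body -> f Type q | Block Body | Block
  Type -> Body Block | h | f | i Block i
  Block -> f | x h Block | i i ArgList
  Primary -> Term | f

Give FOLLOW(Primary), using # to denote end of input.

{ h }

In Term -> Primary: Primary is at the end, add FOLLOW(Term) = { h }.
Union: FOLLOW(Primary) = { h }.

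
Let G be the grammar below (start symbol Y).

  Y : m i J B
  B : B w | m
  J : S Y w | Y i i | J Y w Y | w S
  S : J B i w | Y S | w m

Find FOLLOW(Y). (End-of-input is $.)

Y is the start symbol, so $ ∈ FOLLOW(Y).
In J : S Y w: add FIRST(w) = { w }.
In J : Y i i: add FIRST(i i) = { i }.
In J : J Y w Y: add FIRST(w Y) = { w }.
In J : J Y w Y: Y is at the end, add FOLLOW(J) = { m }.
In S : Y S: add FIRST(S) = { m, w }.
Union: FOLLOW(Y) = { $, i, m, w }.

{ $, i, m, w }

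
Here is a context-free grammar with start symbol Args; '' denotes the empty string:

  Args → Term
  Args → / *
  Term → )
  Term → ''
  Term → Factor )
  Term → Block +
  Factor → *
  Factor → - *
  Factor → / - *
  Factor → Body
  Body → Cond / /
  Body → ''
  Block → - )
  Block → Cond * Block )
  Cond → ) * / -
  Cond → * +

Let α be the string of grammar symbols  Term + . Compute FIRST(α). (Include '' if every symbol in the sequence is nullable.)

Add FIRST(Term)\{''} = { ), *, -, / }; Term is nullable, continue.
+ is a terminal; add {+} and stop.

{ ), *, +, -, / }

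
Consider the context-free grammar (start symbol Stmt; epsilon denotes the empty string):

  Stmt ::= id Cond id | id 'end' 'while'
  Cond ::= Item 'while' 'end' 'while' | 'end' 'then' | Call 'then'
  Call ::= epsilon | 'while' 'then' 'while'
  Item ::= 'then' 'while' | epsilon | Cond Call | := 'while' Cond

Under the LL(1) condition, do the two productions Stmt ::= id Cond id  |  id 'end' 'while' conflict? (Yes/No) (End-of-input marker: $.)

Yes

FIRST(id Cond id) = { id } and FIRST(id 'end' 'while') = { id }.
Both contain id, so the two alternatives are not disjoint — LL(1) conflict.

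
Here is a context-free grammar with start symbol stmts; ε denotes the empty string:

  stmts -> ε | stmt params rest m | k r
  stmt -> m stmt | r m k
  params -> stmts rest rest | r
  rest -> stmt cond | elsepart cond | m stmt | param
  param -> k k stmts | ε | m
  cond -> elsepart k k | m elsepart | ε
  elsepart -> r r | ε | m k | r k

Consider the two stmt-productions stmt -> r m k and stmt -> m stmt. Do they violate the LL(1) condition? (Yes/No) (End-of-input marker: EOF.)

No

FIRST(r m k) = { r } and FIRST(m stmt) = { m }.
The FIRST sets are disjoint and neither alternative is nullable — no conflict.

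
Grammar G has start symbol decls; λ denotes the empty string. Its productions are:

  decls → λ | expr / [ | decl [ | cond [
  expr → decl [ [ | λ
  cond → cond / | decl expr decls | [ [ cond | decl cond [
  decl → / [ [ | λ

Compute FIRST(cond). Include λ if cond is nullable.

From cond → cond /: cond nullable, take FIRST(cond) ∪ {/} = { /, [ }.
From cond → decl expr decls: decl, expr, decls nullable, take FIRST(decl) ∪ FIRST(expr) ∪ FIRST(decls) = { /, [ }; also λ since the whole RHS is nullable.
cond → [ [ cond contributes {[}.
From cond → decl cond [: decl, cond nullable, take FIRST(decl) ∪ FIRST(cond) ∪ {[} = { /, [ }.
Union: FIRST(cond) = { /, [, λ }.

{ /, [, λ }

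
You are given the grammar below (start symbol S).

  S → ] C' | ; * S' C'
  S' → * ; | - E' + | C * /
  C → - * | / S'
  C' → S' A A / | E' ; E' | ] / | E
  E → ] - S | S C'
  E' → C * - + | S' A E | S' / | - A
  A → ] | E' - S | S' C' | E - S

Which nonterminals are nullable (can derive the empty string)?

No nonterminal has an empty production or an RHS whose symbols are all nullable.

{ } (none)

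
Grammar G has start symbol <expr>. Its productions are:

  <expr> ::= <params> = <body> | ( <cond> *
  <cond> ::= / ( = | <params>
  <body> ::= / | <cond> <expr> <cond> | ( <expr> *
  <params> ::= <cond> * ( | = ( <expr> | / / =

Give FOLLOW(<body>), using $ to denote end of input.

{ $, (, *, /, = }

In <expr> ::= <params> = <body>: <body> is at the end, add FOLLOW(<expr>) = { $, (, *, /, = }.
Union: FOLLOW(<body>) = { $, (, *, /, = }.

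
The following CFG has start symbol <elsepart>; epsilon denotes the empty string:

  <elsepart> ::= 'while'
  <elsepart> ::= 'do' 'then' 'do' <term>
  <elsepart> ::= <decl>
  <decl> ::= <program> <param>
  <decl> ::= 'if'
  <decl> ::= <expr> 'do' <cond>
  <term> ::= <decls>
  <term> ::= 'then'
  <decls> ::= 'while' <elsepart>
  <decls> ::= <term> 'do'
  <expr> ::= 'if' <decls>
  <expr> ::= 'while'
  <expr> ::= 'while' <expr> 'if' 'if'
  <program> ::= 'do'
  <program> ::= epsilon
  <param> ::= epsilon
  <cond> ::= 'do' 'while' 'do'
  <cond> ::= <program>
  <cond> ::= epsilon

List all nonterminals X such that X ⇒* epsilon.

{ <cond>, <decl>, <elsepart>, <param>, <program> }

Directly nullable (have an epsilon-production): <program>, <param>, <cond>.
<elsepart> ::= <decl> with every symbol nullable, so <elsepart> is nullable.
<decl> ::= <program> <param> with every symbol nullable, so <decl> is nullable.
No other nonterminal has a production whose RHS symbols are all nullable.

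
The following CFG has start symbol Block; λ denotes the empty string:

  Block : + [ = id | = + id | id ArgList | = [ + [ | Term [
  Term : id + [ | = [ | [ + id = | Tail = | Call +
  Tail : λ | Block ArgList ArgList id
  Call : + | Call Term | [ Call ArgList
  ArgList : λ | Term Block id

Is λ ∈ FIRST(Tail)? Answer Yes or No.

Yes

Tail has an λ-production, so Tail ⇒ λ.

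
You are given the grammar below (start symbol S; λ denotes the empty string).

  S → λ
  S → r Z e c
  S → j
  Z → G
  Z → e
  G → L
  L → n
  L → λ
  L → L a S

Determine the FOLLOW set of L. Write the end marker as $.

{ a, e }

In G → L: L is at the end, add FOLLOW(G) = { e }.
In L → L a S: add FIRST(a S) = { a }.
Union: FOLLOW(L) = { a, e }.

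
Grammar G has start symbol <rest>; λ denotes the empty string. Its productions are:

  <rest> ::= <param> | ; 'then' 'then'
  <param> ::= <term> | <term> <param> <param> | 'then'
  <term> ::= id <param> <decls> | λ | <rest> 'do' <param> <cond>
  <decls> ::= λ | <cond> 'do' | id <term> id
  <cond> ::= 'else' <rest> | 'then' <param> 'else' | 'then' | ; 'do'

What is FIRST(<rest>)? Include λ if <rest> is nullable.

From <rest> ::= <param>: add FIRST(<param>) = { 'do', 'then', ;, id, λ } (including λ since <param> is nullable).
<rest> ::= ; 'then' 'then' contributes {;}.
Union: FIRST(<rest>) = { 'do', 'then', ;, id, λ }.

{ 'do', 'then', ;, id, λ }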